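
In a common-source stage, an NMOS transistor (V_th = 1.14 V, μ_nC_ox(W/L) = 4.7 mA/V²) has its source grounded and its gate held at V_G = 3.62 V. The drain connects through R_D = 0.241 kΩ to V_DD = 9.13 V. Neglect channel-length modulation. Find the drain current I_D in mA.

V_GS = V_G = 3.62 V, so V_ov = 3.62 − 1.14 = 2.48 V.
Assume saturation: I_D = ½ k_n V_ov² = 0.5 × 4.7 × 2.48² = 14.5 mA, giving V_DS = V_DD − I_D R_D = 9.13 − 14.5 × 0.241 = 5.65 V.
V_DS = 5.65 V ≥ V_ov = 2.48 V, confirming saturation.

I_D = 14.5 mA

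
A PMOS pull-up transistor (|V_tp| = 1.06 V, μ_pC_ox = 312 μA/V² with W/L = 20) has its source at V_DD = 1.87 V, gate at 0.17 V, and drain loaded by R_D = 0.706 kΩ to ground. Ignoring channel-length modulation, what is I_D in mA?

I_D = 1.28 mA

V_SG = V_DD − V_G = 1.87 − 0.17 = 1.7 V, so V_ov = 1.7 − 1.06 = 0.64 V.
k_p = μ_pC_ox · (W/L) = 6.24 mA/V².
Assume saturation: I_D = ½ k_p V_ov² = 0.5 × 6.24 × 0.64² = 1.28 mA, giving V_SD = V_DD − I_D R_D = 1.87 − 1.28 × 0.706 = 0.968 V.
V_SD = 0.968 V ≥ V_ov = 0.64 V, confirming saturation.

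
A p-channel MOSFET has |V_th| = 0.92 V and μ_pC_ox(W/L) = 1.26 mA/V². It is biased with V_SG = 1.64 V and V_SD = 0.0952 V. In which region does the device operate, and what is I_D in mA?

Triode; I_D = 0.0807 mA

V_ov = V_SG − |V_th| = 1.64 − 0.92 = 0.72 V.
Since V_SD = 0.0952 V < V_ov = 0.72 V, the device is in the triode region.
I_D = k_p [V_ov · V_SD − ½ V_SD²] = 1.26 × [0.72 × 0.0952 − 0.5 × 0.0952²] = 0.0807 mA.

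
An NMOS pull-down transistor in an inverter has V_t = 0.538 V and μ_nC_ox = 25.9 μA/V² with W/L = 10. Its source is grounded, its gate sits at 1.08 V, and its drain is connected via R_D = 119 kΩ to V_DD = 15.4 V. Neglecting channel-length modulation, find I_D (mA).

I_D = 0.0380 mA

V_GS = V_G = 1.08 V, so V_ov = 1.08 − 0.538 = 0.542 V.
k_n = μ_nC_ox · (W/L) = 0.259 mA/V².
Assume saturation: I_D = ½ k_n V_ov² = 0.5 × 0.259 × 0.542² = 0.038 mA, giving V_DS = V_DD − I_D R_D = 15.4 − 0.038 × 119 = 10.9 V.
V_DS = 10.9 V ≥ V_ov = 0.542 V, confirming saturation.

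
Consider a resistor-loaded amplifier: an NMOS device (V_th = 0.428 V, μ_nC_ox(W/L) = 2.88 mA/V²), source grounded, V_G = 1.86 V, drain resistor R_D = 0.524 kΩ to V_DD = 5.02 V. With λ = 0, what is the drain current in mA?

V_GS = V_G = 1.86 V, so V_ov = 1.86 − 0.428 = 1.43 V.
Assume saturation: I_D = ½ k_n V_ov² = 0.5 × 2.88 × 1.43² = 2.95 mA, giving V_DS = V_DD − I_D R_D = 5.02 − 2.95 × 0.524 = 3.47 V.
V_DS = 3.47 V ≥ V_ov = 1.43 V, confirming saturation.

I_D = 2.95 mA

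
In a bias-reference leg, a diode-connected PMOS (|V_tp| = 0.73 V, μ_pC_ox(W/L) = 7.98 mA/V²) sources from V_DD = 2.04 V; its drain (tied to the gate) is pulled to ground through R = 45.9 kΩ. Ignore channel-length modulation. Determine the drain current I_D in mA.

I_D = 0.0268 mA

With gate tied to drain, V_SG = V_SD ≥ V_SG − |V_tp|, so the device is in saturation.
KCL at the drain: ½ k_p (V_SG − |V_tp|)² = (V_DD − V_SG)/R.
Let x = V_SG − 0.73. Then 183 x² + x − 1.31 = 0, giving x = 0.0819 V (positive root), so V_SG = 0.812 V.
I_D = (V_DD − V_SG)/R = (2.04 − 0.812) / 45.9 = 0.0268 mA.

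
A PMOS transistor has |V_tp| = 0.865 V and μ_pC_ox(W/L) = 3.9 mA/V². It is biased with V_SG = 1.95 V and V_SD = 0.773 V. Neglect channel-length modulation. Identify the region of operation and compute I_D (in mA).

V_ov = V_SG − |V_tp| = 1.95 − 0.865 = 1.08 V.
Since V_SD = 0.773 V < V_ov = 1.08 V, the device is in the triode region.
I_D = k_p [V_ov · V_SD − ½ V_SD²] = 3.9 × [1.08 × 0.773 − 0.5 × 0.773²] = 2.11 mA.

Triode; I_D = 2.11 mA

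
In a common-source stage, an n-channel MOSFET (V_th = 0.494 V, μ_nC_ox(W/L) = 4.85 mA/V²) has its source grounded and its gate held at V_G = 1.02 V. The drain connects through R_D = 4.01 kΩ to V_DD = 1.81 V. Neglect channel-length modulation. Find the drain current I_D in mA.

I_D = 0.403 mA

V_GS = V_G = 1.02 V, so V_ov = 1.02 − 0.494 = 0.526 V.
Assume saturation: I_D = ½ k_n V_ov² = 0.5 × 4.85 × 0.526² = 0.671 mA, giving V_DS = V_DD − I_D R_D = 1.81 − 0.671 × 4.01 = -0.88 V.
But -0.88 V < V_ov = 0.526 V, so the device is actually in triode.
In triode I_D = k_n[V_ov V_DS − ½ V_DS²] and I_D = (V_DD − V_DS)/R_D. Equating: 9.72 V_DS² − 11.23 V_DS + 1.81 = 0, giving V_DS = 0.194 V (the root below V_ov).
I_D = (1.81 − 0.194) / 4.01 = 0.403 mA.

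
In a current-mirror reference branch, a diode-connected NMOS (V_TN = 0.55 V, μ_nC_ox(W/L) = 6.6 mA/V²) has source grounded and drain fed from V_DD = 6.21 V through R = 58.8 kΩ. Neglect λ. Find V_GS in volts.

With gate tied to drain, V_GS = V_DS ≥ V_GS − V_TN, so the device is in saturation.
KCL at the drain: ½ k_n (V_GS − V_TN)² = (V_DD − V_GS)/R.
Let x = V_GS − 0.55. Then 194 x² + x − 5.66 = 0, giving x = 0.168 V (positive root), so V_GS = 0.718 V.
I_D = (V_DD − V_GS)/R = (6.21 − 0.718) / 58.8 = 0.0934 mA.

V_GS = 0.718 V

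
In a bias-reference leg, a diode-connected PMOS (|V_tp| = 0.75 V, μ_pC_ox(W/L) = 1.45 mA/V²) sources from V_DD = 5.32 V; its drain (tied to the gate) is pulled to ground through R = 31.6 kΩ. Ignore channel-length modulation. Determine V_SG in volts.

V_SG = 1.18 V

With gate tied to drain, V_SG = V_SD ≥ V_SG − |V_tp|, so the device is in saturation.
KCL at the drain: ½ k_p (V_SG − |V_tp|)² = (V_DD − V_SG)/R.
Let x = V_SG − 0.75. Then 22.9 x² + x − 4.57 = 0, giving x = 0.425 V (positive root), so V_SG = 1.18 V.
I_D = (V_DD − V_SG)/R = (5.32 − 1.18) / 31.6 = 0.131 mA.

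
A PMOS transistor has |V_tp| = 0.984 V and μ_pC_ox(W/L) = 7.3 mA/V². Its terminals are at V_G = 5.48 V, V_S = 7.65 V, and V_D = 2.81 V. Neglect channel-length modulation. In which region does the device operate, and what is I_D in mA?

V_SG = V_S − V_G = 7.65 − 5.48 = 2.17 V; V_SD = V_S − V_D = 7.65 − 2.81 = 4.84 V.
V_ov = V_SG − |V_tp| = 2.17 − 0.984 = 1.19 V.
Since V_SD = 4.84 V ≥ V_ov = 1.19 V, the device is in saturation.
I_D = ½ k_p V_ov² = 0.5 × 7.3 × 1.19² = 5.13 mA.

Saturation; I_D = 5.13 mA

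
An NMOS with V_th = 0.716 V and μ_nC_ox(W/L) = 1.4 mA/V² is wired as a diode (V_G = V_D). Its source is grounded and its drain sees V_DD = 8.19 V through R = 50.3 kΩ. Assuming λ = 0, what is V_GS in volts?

V_GS = 1.16 V

With gate tied to drain, V_GS = V_DS ≥ V_GS − V_th, so the device is in saturation.
KCL at the drain: ½ k_n (V_GS − V_th)² = (V_DD − V_GS)/R.
Let x = V_GS − 0.716. Then 35.2 x² + x − 7.474 = 0, giving x = 0.447 V (positive root), so V_GS = 1.16 V.
I_D = (V_DD − V_GS)/R = (8.19 − 1.16) / 50.3 = 0.14 mA.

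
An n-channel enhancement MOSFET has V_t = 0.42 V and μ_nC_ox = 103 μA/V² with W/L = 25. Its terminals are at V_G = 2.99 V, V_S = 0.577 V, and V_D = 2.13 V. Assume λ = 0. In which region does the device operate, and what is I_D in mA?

Triode; I_D = 4.86 mA

V_GS = V_G − V_S = 2.99 − 0.577 = 2.41 V; V_DS = V_D − V_S = 2.13 − 0.577 = 1.55 V.
k_n = μ_nC_ox · (W/L) = 2.575 mA/V².
V_ov = V_GS − V_t = 2.41 − 0.42 = 1.99 V.
Since V_DS = 1.55 V < V_ov = 1.99 V, the device is in the triode region.
I_D = k_n [V_ov · V_DS − ½ V_DS²] = 2.575 × [1.99 × 1.55 − 0.5 × 1.55²] = 4.86 mA.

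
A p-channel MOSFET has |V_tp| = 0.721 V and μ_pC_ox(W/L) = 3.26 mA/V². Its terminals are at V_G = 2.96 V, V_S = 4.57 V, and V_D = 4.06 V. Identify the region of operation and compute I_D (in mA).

Triode; I_D = 1.05 mA

V_SG = V_S − V_G = 4.57 − 2.96 = 1.61 V; V_SD = V_S − V_D = 4.57 − 4.06 = 0.51 V.
V_ov = V_SG − |V_tp| = 1.61 − 0.721 = 0.889 V.
Since V_SD = 0.51 V < V_ov = 0.889 V, the device is in the triode region.
I_D = k_p [V_ov · V_SD − ½ V_SD²] = 3.26 × [0.889 × 0.51 − 0.5 × 0.51²] = 1.05 mA.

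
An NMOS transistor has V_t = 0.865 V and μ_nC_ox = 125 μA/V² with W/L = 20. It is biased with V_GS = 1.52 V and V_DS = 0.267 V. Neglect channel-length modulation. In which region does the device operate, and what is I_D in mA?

k_n = μ_nC_ox · (W/L) = 2.5 mA/V².
V_ov = V_GS − V_t = 1.52 − 0.865 = 0.655 V.
Since V_DS = 0.267 V < V_ov = 0.655 V, the device is in the triode region.
I_D = k_n [V_ov · V_DS − ½ V_DS²] = 2.5 × [0.655 × 0.267 − 0.5 × 0.267²] = 0.348 mA.

Triode; I_D = 0.348 mA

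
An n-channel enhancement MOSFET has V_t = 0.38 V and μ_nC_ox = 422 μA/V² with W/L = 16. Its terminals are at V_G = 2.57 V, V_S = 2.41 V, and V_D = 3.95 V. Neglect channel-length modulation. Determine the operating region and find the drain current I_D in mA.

Cutoff; I_D = 0 mA

V_GS = V_G − V_S = 2.57 − 2.41 = 0.16 V; V_DS = V_D − V_S = 3.95 − 2.41 = 1.54 V.
V_GS = 0.16 V < V_t = 0.38 V, so the transistor is in cutoff.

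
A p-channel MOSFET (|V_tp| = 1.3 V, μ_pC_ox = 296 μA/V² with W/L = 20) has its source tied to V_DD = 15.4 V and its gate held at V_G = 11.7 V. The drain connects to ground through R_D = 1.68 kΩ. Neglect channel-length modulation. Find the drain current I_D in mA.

V_SG = V_DD − V_G = 15.4 − 11.7 = 3.7 V, so V_ov = 3.7 − 1.3 = 2.4 V.
k_p = μ_pC_ox · (W/L) = 5.92 mA/V².
Assume saturation: I_D = ½ k_p V_ov² = 0.5 × 5.92 × 2.4² = 17 mA, giving V_SD = V_DD − I_D R_D = 15.4 − 17 × 1.68 = -13.2 V.
But -13.2 V < V_ov = 2.4 V, so the device is actually in triode.
In triode I_D = k_p[V_ov V_SD − ½ V_SD²] and I_D = (V_DD − V_SD)/R_D. Equating: 4.97 V_SD² − 24.87 V_SD + 15.4 = 0, giving V_SD = 0.724 V (the root below V_ov).
I_D = (15.4 − 0.724) / 1.68 = 8.74 mA.

I_D = 8.74 mA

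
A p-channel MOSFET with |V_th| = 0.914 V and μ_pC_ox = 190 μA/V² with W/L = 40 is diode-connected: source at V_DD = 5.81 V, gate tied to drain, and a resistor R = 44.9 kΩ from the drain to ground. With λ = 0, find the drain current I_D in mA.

I_D = 0.105 mA

With gate tied to drain, V_SG = V_SD ≥ V_SG − |V_th|, so the device is in saturation.
k_p = μ_pC_ox · (W/L) = 7.6 mA/V².
KCL at the drain: ½ k_p (V_SG − |V_th|)² = (V_DD − V_SG)/R.
Let x = V_SG − 0.914. Then 171 x² + x − 4.896 = 0, giving x = 0.166 V (positive root), so V_SG = 1.08 V.
I_D = (V_DD − V_SG)/R = (5.81 − 1.08) / 44.9 = 0.105 mA.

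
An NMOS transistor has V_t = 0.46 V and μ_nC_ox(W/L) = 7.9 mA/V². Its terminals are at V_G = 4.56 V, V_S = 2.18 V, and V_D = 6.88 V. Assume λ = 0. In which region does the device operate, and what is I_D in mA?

V_GS = V_G − V_S = 4.56 − 2.18 = 2.38 V; V_DS = V_D − V_S = 6.88 − 2.18 = 4.7 V.
V_ov = V_GS − V_t = 2.38 − 0.46 = 1.92 V.
Since V_DS = 4.7 V ≥ V_ov = 1.92 V, the device is in saturation.
I_D = ½ k_n V_ov² = 0.5 × 7.9 × 1.92² = 14.6 mA.

Saturation; I_D = 14.6 mA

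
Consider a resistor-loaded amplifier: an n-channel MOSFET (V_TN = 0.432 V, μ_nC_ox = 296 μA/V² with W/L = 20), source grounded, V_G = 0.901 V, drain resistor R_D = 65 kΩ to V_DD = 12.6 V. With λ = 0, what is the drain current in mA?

V_GS = V_G = 0.901 V, so V_ov = 0.901 − 0.432 = 0.469 V.
k_n = μ_nC_ox · (W/L) = 5.92 mA/V².
Assume saturation: I_D = ½ k_n V_ov² = 0.5 × 5.92 × 0.469² = 0.651 mA, giving V_DS = V_DD − I_D R_D = 12.6 − 0.651 × 65 = -29.7 V.
But -29.7 V < V_ov = 0.469 V, so the device is actually in triode.
In triode I_D = k_n[V_ov V_DS − ½ V_DS²] and I_D = (V_DD − V_DS)/R_D. Equating: 192 V_DS² − 181.5 V_DS + 12.6 = 0, giving V_DS = 0.0755 V (the root below V_ov).
I_D = (12.6 − 0.0755) / 65 = 0.193 mA.

I_D = 0.193 mA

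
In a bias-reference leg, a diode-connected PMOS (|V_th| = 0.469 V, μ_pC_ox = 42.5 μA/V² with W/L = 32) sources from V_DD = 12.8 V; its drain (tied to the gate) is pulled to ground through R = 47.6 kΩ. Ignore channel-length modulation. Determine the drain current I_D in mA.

I_D = 0.246 mA

With gate tied to drain, V_SG = V_SD ≥ V_SG − |V_th|, so the device is in saturation.
k_p = μ_pC_ox · (W/L) = 1.36 mA/V².
KCL at the drain: ½ k_p (V_SG − |V_th|)² = (V_DD − V_SG)/R.
Let x = V_SG − 0.469. Then 32.4 x² + x − 12.33 = 0, giving x = 0.602 V (positive root), so V_SG = 1.07 V.
I_D = (V_DD − V_SG)/R = (12.8 − 1.07) / 47.6 = 0.246 mA.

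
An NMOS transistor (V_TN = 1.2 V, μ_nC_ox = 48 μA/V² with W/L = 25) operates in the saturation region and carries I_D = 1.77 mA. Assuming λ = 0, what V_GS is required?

V_GS = 2.92 V

k_n = μ_nC_ox · (W/L) = 1.2 mA/V².
In saturation I_D = ½ k_n (V_GS − V_TN)², so V_GS − V_TN = √(2 I_D / k_n) = √(2 × 1.77 / 1.2) = 1.72 V.
V_GS = 1.2 + 1.72 = 2.92 V.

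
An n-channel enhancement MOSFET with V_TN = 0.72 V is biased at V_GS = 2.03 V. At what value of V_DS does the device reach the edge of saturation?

The boundary between triode and saturation is V_DS = V_GS − V_TN = V_ov.
V_ov = 2.03 − 0.72 = 1.31 V.

V_DS,sat = 1.31 V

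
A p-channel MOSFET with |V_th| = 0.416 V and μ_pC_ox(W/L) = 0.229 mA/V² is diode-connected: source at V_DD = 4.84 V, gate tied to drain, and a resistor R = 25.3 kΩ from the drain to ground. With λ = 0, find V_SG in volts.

V_SG = 1.49 V

With gate tied to drain, V_SG = V_SD ≥ V_SG − |V_th|, so the device is in saturation.
KCL at the drain: ½ k_p (V_SG − |V_th|)² = (V_DD − V_SG)/R.
Let x = V_SG − 0.416. Then 2.9 x² + x − 4.424 = 0, giving x = 1.08 V (positive root), so V_SG = 1.49 V.
I_D = (V_DD − V_SG)/R = (4.84 − 1.49) / 25.3 = 0.132 mA.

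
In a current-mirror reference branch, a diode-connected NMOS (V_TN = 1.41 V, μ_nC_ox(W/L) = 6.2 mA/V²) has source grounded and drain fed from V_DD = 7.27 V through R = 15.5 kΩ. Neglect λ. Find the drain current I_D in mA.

With gate tied to drain, V_GS = V_DS ≥ V_GS − V_TN, so the device is in saturation.
KCL at the drain: ½ k_n (V_GS − V_TN)² = (V_DD − V_GS)/R.
Let x = V_GS − 1.41. Then 48.1 x² + x − 5.86 = 0, giving x = 0.339 V (positive root), so V_GS = 1.75 V.
I_D = (V_DD − V_GS)/R = (7.27 − 1.75) / 15.5 = 0.356 mA.

I_D = 0.356 mA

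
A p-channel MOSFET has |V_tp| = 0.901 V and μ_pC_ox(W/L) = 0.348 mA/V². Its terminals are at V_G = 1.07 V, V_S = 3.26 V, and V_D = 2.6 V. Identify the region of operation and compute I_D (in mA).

V_SG = V_S − V_G = 3.26 − 1.07 = 2.19 V; V_SD = V_S − V_D = 3.26 − 2.6 = 0.66 V.
V_ov = V_SG − |V_tp| = 2.19 − 0.901 = 1.29 V.
Since V_SD = 0.66 V < V_ov = 1.29 V, the device is in the triode region.
I_D = k_p [V_ov · V_SD − ½ V_SD²] = 0.348 × [1.29 × 0.66 − 0.5 × 0.66²] = 0.22 mA.

Triode; I_D = 0.220 mA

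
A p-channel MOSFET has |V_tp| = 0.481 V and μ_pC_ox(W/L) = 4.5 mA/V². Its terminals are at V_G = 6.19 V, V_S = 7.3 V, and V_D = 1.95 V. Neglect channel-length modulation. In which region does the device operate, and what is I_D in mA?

V_SG = V_S − V_G = 7.3 − 6.19 = 1.11 V; V_SD = V_S − V_D = 7.3 − 1.95 = 5.35 V.
V_ov = V_SG − |V_tp| = 1.11 − 0.481 = 0.629 V.
Since V_SD = 5.35 V ≥ V_ov = 0.629 V, the device is in saturation.
I_D = ½ k_p V_ov² = 0.5 × 4.5 × 0.629² = 0.89 mA.

Saturation; I_D = 0.890 mA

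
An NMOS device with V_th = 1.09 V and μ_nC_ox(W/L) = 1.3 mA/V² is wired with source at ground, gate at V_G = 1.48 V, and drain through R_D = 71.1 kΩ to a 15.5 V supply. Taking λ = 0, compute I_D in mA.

I_D = 0.0989 mA

V_GS = V_G = 1.48 V, so V_ov = 1.48 − 1.09 = 0.39 V.
Assume saturation: I_D = ½ k_n V_ov² = 0.5 × 1.3 × 0.39² = 0.0989 mA, giving V_DS = V_DD − I_D R_D = 15.5 − 0.0989 × 71.1 = 8.47 V.
V_DS = 8.47 V ≥ V_ov = 0.39 V, confirming saturation.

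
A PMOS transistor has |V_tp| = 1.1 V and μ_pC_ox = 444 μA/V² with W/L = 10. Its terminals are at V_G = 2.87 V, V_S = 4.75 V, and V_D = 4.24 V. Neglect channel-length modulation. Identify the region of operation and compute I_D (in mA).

Triode; I_D = 1.19 mA

V_SG = V_S − V_G = 4.75 − 2.87 = 1.88 V; V_SD = V_S − V_D = 4.75 − 4.24 = 0.51 V.
k_p = μ_pC_ox · (W/L) = 4.44 mA/V².
V_ov = V_SG − |V_tp| = 1.88 − 1.1 = 0.78 V.
Since V_SD = 0.51 V < V_ov = 0.78 V, the device is in the triode region.
I_D = k_p [V_ov · V_SD − ½ V_SD²] = 4.44 × [0.78 × 0.51 − 0.5 × 0.51²] = 1.19 mA.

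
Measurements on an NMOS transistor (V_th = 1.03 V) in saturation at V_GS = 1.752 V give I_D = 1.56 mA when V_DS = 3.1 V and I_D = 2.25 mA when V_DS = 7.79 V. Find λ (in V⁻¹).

λ = 0.133 V⁻¹

With V_GS fixed, I_D ∝ (1 + λ V_DS) in saturation, so I_D2/I_D1 = (1 + λ V_DS2)/(1 + λ V_DS1).
2.25/1.56 = 1.442 = (1 + 7.79 λ)/(1 + 3.1 λ).
Solving: λ (I_D1 V_DS2 − I_D2 V_DS1) = I_D2 − I_D1, so λ = (2.25 − 1.56) / (1.56 × 7.79 − 2.25 × 3.1) = 0.69 / 5.18 = 0.133 V⁻¹.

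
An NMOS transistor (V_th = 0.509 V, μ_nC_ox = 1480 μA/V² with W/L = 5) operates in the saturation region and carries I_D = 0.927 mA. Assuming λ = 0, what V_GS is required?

V_GS = 1.01 V

k_n = μ_nC_ox · (W/L) = 7.4 mA/V².
In saturation I_D = ½ k_n (V_GS − V_th)², so V_GS − V_th = √(2 I_D / k_n) = √(2 × 0.927 / 7.4) = 0.501 V.
V_GS = 0.509 + 0.501 = 1.01 V.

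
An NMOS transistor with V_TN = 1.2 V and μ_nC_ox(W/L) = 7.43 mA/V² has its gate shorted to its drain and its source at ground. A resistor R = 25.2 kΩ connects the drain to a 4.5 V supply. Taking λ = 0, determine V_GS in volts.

V_GS = 1.38 V

With gate tied to drain, V_GS = V_DS ≥ V_GS − V_TN, so the device is in saturation.
KCL at the drain: ½ k_n (V_GS − V_TN)² = (V_DD − V_GS)/R.
Let x = V_GS − 1.2. Then 93.6 x² + x − 3.3 = 0, giving x = 0.182 V (positive root), so V_GS = 1.38 V.
I_D = (V_DD − V_GS)/R = (4.5 − 1.38) / 25.2 = 0.124 mA.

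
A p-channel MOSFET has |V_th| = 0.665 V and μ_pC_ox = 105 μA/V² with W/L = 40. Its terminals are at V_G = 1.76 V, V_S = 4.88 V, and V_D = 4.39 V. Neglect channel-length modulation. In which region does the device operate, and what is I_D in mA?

V_SG = V_S − V_G = 4.88 − 1.76 = 3.12 V; V_SD = V_S − V_D = 4.88 − 4.39 = 0.49 V.
k_p = μ_pC_ox · (W/L) = 4.2 mA/V².
V_ov = V_SG − |V_th| = 3.12 − 0.665 = 2.46 V.
Since V_SD = 0.49 V < V_ov = 2.46 V, the device is in the triode region.
I_D = k_p [V_ov · V_SD − ½ V_SD²] = 4.2 × [2.46 × 0.49 − 0.5 × 0.49²] = 4.55 mA.

Triode; I_D = 4.55 mA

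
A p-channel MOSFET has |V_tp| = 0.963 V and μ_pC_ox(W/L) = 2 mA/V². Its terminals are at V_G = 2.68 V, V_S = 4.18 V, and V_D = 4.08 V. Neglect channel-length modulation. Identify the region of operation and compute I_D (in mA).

Triode; I_D = 0.0974 mA

V_SG = V_S − V_G = 4.18 − 2.68 = 1.5 V; V_SD = V_S − V_D = 4.18 − 4.08 = 0.1 V.
V_ov = V_SG − |V_tp| = 1.5 − 0.963 = 0.537 V.
Since V_SD = 0.1 V < V_ov = 0.537 V, the device is in the triode region.
I_D = k_p [V_ov · V_SD − ½ V_SD²] = 2 × [0.537 × 0.1 − 0.5 × 0.1²] = 0.0974 mA.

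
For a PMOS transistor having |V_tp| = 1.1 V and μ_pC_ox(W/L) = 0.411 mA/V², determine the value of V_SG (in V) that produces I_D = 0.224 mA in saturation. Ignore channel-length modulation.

V_SG = 2.14 V

In saturation I_D = ½ k_p (V_SG − |V_tp|)², so V_SG − |V_tp| = √(2 I_D / k_p) = √(2 × 0.224 / 0.411) = 1.04 V.
V_SG = 1.1 + 1.04 = 2.14 V.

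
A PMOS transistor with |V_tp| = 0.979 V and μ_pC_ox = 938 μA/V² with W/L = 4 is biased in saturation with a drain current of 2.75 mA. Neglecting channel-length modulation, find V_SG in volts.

V_SG = 2.19 V

k_p = μ_pC_ox · (W/L) = 3.752 mA/V².
In saturation I_D = ½ k_p (V_SG − |V_tp|)², so V_SG − |V_tp| = √(2 I_D / k_p) = √(2 × 2.75 / 3.752) = 1.21 V.
V_SG = 0.979 + 1.21 = 2.19 V.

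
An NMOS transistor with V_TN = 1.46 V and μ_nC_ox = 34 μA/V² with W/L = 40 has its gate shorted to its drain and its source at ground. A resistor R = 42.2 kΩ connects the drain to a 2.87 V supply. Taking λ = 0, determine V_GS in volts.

With gate tied to drain, V_GS = V_DS ≥ V_GS − V_TN, so the device is in saturation.
k_n = μ_nC_ox · (W/L) = 1.36 mA/V².
KCL at the drain: ½ k_n (V_GS − V_TN)² = (V_DD − V_GS)/R.
Let x = V_GS − 1.46. Then 28.7 x² + x − 1.41 = 0, giving x = 0.205 V (positive root), so V_GS = 1.66 V.
I_D = (V_DD − V_GS)/R = (2.87 − 1.66) / 42.2 = 0.0286 mA.

V_GS = 1.66 V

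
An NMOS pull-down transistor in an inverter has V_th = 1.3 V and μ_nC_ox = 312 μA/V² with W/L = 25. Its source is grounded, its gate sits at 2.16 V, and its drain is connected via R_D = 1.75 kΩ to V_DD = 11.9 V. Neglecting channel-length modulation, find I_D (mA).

V_GS = V_G = 2.16 V, so V_ov = 2.16 − 1.3 = 0.86 V.
k_n = μ_nC_ox · (W/L) = 7.8 mA/V².
Assume saturation: I_D = ½ k_n V_ov² = 0.5 × 7.8 × 0.86² = 2.88 mA, giving V_DS = V_DD − I_D R_D = 11.9 − 2.88 × 1.75 = 6.85 V.
V_DS = 6.85 V ≥ V_ov = 0.86 V, confirming saturation.

I_D = 2.88 mA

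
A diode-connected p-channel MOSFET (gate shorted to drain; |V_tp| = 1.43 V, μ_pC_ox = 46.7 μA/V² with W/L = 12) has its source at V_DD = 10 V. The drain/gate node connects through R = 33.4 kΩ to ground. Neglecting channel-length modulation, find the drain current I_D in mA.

With gate tied to drain, V_SG = V_SD ≥ V_SG − |V_tp|, so the device is in saturation.
k_p = μ_pC_ox · (W/L) = 0.5604 mA/V².
KCL at the drain: ½ k_p (V_SG − |V_tp|)² = (V_DD − V_SG)/R.
Let x = V_SG − 1.43. Then 9.36 x² + x − 8.57 = 0, giving x = 0.905 V (positive root), so V_SG = 2.34 V.
I_D = (V_DD − V_SG)/R = (10 − 2.34) / 33.4 = 0.229 mA.

I_D = 0.229 mA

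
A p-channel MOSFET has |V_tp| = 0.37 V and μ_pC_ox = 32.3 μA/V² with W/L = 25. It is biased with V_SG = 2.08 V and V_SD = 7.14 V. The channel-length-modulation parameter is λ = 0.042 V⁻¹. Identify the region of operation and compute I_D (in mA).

Saturation; I_D = 1.53 mA

k_p = μ_pC_ox · (W/L) = 0.8075 mA/V².
V_ov = V_SG − |V_tp| = 2.08 − 0.37 = 1.71 V.
Since V_SD = 7.14 V ≥ V_ov = 1.71 V, the device is in saturation.
I_D = ½ k_p V_ov² (1 + λ V_SD) = 0.5 × 0.8075 × 1.71² × (1 + 0.042 × 7.14) = 1.53 mA.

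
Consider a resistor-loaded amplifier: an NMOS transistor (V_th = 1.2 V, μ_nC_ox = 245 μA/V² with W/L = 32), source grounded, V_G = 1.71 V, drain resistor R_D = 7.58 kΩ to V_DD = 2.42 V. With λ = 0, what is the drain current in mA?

I_D = 0.308 mA

V_GS = V_G = 1.71 V, so V_ov = 1.71 − 1.2 = 0.51 V.
k_n = μ_nC_ox · (W/L) = 7.84 mA/V².
Assume saturation: I_D = ½ k_n V_ov² = 0.5 × 7.84 × 0.51² = 1.02 mA, giving V_DS = V_DD − I_D R_D = 2.42 − 1.02 × 7.58 = -5.31 V.
But -5.31 V < V_ov = 0.51 V, so the device is actually in triode.
In triode I_D = k_n[V_ov V_DS − ½ V_DS²] and I_D = (V_DD − V_DS)/R_D. Equating: 29.7 V_DS² − 31.31 V_DS + 2.42 = 0, giving V_DS = 0.084 V (the root below V_ov).
I_D = (2.42 − 0.084) / 7.58 = 0.308 mA.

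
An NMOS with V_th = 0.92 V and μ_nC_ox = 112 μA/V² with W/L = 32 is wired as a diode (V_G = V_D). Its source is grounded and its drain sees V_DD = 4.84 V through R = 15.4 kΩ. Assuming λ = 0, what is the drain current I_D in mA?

With gate tied to drain, V_GS = V_DS ≥ V_GS − V_th, so the device is in saturation.
k_n = μ_nC_ox · (W/L) = 3.584 mA/V².
KCL at the drain: ½ k_n (V_GS − V_th)² = (V_DD − V_GS)/R.
Let x = V_GS − 0.92. Then 27.6 x² + x − 3.92 = 0, giving x = 0.359 V (positive root), so V_GS = 1.28 V.
I_D = (V_DD − V_GS)/R = (4.84 − 1.28) / 15.4 = 0.231 mA.

I_D = 0.231 mA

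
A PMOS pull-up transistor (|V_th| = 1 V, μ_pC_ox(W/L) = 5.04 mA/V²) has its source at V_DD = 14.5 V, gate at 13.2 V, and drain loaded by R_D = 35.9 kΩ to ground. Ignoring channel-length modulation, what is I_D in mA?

I_D = 0.227 mA

V_SG = V_DD − V_G = 14.5 − 13.2 = 1.3 V, so V_ov = 1.3 − 1 = 0.3 V.
Assume saturation: I_D = ½ k_p V_ov² = 0.5 × 5.04 × 0.3² = 0.227 mA, giving V_SD = V_DD − I_D R_D = 14.5 − 0.227 × 35.9 = 6.36 V.
V_SD = 6.36 V ≥ V_ov = 0.3 V, confirming saturation.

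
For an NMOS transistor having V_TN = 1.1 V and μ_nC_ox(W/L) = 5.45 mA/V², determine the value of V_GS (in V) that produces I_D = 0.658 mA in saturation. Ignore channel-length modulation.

In saturation I_D = ½ k_n (V_GS − V_TN)², so V_GS − V_TN = √(2 I_D / k_n) = √(2 × 0.658 / 5.45) = 0.491 V.
V_GS = 1.1 + 0.491 = 1.59 V.

V_GS = 1.59 V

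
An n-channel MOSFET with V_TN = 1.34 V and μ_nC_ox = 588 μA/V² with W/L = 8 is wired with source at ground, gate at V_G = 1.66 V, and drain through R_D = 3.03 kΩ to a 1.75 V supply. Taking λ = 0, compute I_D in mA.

I_D = 0.241 mA

V_GS = V_G = 1.66 V, so V_ov = 1.66 − 1.34 = 0.32 V.
k_n = μ_nC_ox · (W/L) = 4.704 mA/V².
Assume saturation: I_D = ½ k_n V_ov² = 0.5 × 4.704 × 0.32² = 0.241 mA, giving V_DS = V_DD − I_D R_D = 1.75 − 0.241 × 3.03 = 1.02 V.
V_DS = 1.02 V ≥ V_ov = 0.32 V, confirming saturation.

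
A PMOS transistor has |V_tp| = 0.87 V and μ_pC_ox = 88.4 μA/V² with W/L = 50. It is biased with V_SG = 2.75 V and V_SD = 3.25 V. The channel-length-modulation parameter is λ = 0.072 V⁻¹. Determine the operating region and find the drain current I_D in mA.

k_p = μ_pC_ox · (W/L) = 4.42 mA/V².
V_ov = V_SG − |V_tp| = 2.75 − 0.87 = 1.88 V.
Since V_SD = 3.25 V ≥ V_ov = 1.88 V, the device is in saturation.
I_D = ½ k_p V_ov² (1 + λ V_SD) = 0.5 × 4.42 × 1.88² × (1 + 0.072 × 3.25) = 9.64 mA.

Saturation; I_D = 9.64 mA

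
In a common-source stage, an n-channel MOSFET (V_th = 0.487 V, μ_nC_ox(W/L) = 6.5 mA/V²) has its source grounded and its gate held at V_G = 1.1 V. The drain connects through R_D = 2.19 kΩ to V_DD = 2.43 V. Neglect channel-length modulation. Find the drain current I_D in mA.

I_D = 0.959 mA

V_GS = V_G = 1.1 V, so V_ov = 1.1 − 0.487 = 0.613 V.
Assume saturation: I_D = ½ k_n V_ov² = 0.5 × 6.5 × 0.613² = 1.22 mA, giving V_DS = V_DD − I_D R_D = 2.43 − 1.22 × 2.19 = -0.245 V.
But -0.245 V < V_ov = 0.613 V, so the device is actually in triode.
In triode I_D = k_n[V_ov V_DS − ½ V_DS²] and I_D = (V_DD − V_DS)/R_D. Equating: 7.12 V_DS² − 9.726 V_DS + 2.43 = 0, giving V_DS = 0.329 V (the root below V_ov).
I_D = (2.43 − 0.329) / 2.19 = 0.959 mA.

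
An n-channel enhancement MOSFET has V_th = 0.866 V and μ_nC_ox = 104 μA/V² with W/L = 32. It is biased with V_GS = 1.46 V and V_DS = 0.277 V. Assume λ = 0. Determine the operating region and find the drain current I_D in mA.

Triode; I_D = 0.420 mA

k_n = μ_nC_ox · (W/L) = 3.328 mA/V².
V_ov = V_GS − V_th = 1.46 − 0.866 = 0.594 V.
Since V_DS = 0.277 V < V_ov = 0.594 V, the device is in the triode region.
I_D = k_n [V_ov · V_DS − ½ V_DS²] = 3.328 × [0.594 × 0.277 − 0.5 × 0.277²] = 0.42 mA.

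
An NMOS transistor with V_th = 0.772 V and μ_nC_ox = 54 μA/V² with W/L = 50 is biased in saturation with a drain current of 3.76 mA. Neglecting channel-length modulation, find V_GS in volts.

V_GS = 2.44 V

k_n = μ_nC_ox · (W/L) = 2.7 mA/V².
In saturation I_D = ½ k_n (V_GS − V_th)², so V_GS − V_th = √(2 I_D / k_n) = √(2 × 3.76 / 2.7) = 1.67 V.
V_GS = 0.772 + 1.67 = 2.44 V.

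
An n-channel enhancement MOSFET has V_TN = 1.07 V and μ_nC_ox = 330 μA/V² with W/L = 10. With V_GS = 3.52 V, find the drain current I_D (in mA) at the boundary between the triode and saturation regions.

At the boundary V_DS = V_ov = V_GS − V_TN = 3.52 − 1.07 = 2.45 V.
k_n = μ_nC_ox · (W/L) = 3.3 mA/V².
I_D = ½ k_n V_ov² = 0.5 × 3.3 × 2.45² = 9.9 mA.

I_D = 9.90 mA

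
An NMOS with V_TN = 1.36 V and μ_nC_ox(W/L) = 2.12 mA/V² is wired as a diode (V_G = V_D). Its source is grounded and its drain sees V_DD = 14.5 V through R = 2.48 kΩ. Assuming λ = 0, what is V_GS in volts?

With gate tied to drain, V_GS = V_DS ≥ V_GS − V_TN, so the device is in saturation.
KCL at the drain: ½ k_n (V_GS − V_TN)² = (V_DD − V_GS)/R.
Let x = V_GS − 1.36. Then 2.63 x² + x − 13.14 = 0, giving x = 2.05 V (positive root), so V_GS = 3.41 V.
I_D = (V_DD − V_GS)/R = (14.5 − 3.41) / 2.48 = 4.47 mA.

V_GS = 3.41 V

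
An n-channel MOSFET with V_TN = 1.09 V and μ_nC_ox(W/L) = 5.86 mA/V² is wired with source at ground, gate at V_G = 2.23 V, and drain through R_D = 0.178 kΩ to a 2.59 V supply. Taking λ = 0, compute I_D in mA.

V_GS = V_G = 2.23 V, so V_ov = 2.23 − 1.09 = 1.14 V.
Assume saturation: I_D = ½ k_n V_ov² = 0.5 × 5.86 × 1.14² = 3.81 mA, giving V_DS = V_DD − I_D R_D = 2.59 − 3.81 × 0.178 = 1.91 V.
V_DS = 1.91 V ≥ V_ov = 1.14 V, confirming saturation.

I_D = 3.81 mA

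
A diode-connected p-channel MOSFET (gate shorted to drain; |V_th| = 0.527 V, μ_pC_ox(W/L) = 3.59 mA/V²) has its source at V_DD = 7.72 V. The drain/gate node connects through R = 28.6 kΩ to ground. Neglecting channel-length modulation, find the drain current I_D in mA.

I_D = 0.239 mA

With gate tied to drain, V_SG = V_SD ≥ V_SG − |V_th|, so the device is in saturation.
KCL at the drain: ½ k_p (V_SG − |V_th|)² = (V_DD − V_SG)/R.
Let x = V_SG − 0.527. Then 51.3 x² + x − 7.193 = 0, giving x = 0.365 V (positive root), so V_SG = 0.892 V.
I_D = (V_DD − V_SG)/R = (7.72 − 0.892) / 28.6 = 0.239 mA.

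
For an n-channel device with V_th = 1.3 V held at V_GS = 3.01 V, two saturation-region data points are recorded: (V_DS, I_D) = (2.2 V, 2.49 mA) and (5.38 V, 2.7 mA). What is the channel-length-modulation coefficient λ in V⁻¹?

With V_GS fixed, I_D ∝ (1 + λ V_DS) in saturation, so I_D2/I_D1 = (1 + λ V_DS2)/(1 + λ V_DS1).
2.7/2.49 = 1.084 = (1 + 5.38 λ)/(1 + 2.2 λ).
Solving: λ (I_D1 V_DS2 − I_D2 V_DS1) = I_D2 − I_D1, so λ = (2.7 − 2.49) / (2.49 × 5.38 − 2.7 × 2.2) = 0.21 / 7.46 = 0.0282 V⁻¹.

λ = 0.0282 V⁻¹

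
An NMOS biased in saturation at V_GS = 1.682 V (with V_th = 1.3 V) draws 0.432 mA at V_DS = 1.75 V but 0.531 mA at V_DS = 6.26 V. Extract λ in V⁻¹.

With V_GS fixed, I_D ∝ (1 + λ V_DS) in saturation, so I_D2/I_D1 = (1 + λ V_DS2)/(1 + λ V_DS1).
0.531/0.432 = 1.229 = (1 + 6.26 λ)/(1 + 1.75 λ).
Solving: λ (I_D1 V_DS2 − I_D2 V_DS1) = I_D2 − I_D1, so λ = (0.531 − 0.432) / (0.432 × 6.26 − 0.531 × 1.75) = 0.099 / 1.78 = 0.0558 V⁻¹.

λ = 0.0558 V⁻¹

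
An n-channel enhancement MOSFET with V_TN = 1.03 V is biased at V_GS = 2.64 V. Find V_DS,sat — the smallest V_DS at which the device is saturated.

V_DS,sat = 1.61 V

The boundary between triode and saturation is V_DS = V_GS − V_TN = V_ov.
V_ov = 2.64 − 1.03 = 1.61 V.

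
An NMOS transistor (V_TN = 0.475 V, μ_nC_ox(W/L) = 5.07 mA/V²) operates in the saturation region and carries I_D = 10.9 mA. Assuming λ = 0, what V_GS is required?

V_GS = 2.55 V

In saturation I_D = ½ k_n (V_GS − V_TN)², so V_GS − V_TN = √(2 I_D / k_n) = √(2 × 10.9 / 5.07) = 2.07 V.
V_GS = 0.475 + 2.07 = 2.55 V.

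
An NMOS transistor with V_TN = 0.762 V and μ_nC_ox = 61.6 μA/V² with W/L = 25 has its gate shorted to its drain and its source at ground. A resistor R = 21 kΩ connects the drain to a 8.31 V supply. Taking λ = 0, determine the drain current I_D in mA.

I_D = 0.328 mA

With gate tied to drain, V_GS = V_DS ≥ V_GS − V_TN, so the device is in saturation.
k_n = μ_nC_ox · (W/L) = 1.54 mA/V².
KCL at the drain: ½ k_n (V_GS − V_TN)² = (V_DD − V_GS)/R.
Let x = V_GS − 0.762. Then 16.2 x² + x − 7.548 = 0, giving x = 0.653 V (positive root), so V_GS = 1.41 V.
I_D = (V_DD − V_GS)/R = (8.31 − 1.41) / 21 = 0.328 mA.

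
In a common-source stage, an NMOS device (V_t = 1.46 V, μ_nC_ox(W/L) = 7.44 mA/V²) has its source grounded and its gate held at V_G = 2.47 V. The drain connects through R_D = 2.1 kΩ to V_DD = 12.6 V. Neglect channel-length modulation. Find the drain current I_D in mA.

V_GS = V_G = 2.47 V, so V_ov = 2.47 − 1.46 = 1.01 V.
Assume saturation: I_D = ½ k_n V_ov² = 0.5 × 7.44 × 1.01² = 3.79 mA, giving V_DS = V_DD − I_D R_D = 12.6 − 3.79 × 2.1 = 4.63 V.
V_DS = 4.63 V ≥ V_ov = 1.01 V, confirming saturation.

I_D = 3.79 mA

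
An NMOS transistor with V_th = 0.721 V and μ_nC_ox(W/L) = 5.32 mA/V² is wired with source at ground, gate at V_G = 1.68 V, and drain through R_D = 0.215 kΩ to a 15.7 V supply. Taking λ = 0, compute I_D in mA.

V_GS = V_G = 1.68 V, so V_ov = 1.68 − 0.721 = 0.959 V.
Assume saturation: I_D = ½ k_n V_ov² = 0.5 × 5.32 × 0.959² = 2.45 mA, giving V_DS = V_DD − I_D R_D = 15.7 − 2.45 × 0.215 = 15.2 V.
V_DS = 15.2 V ≥ V_ov = 0.959 V, confirming saturation.

I_D = 2.45 mA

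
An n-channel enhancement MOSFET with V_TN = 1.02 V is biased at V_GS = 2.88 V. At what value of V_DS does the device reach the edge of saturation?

V_DS,sat = 1.86 V

The boundary between triode and saturation is V_DS = V_GS − V_TN = V_ov.
V_ov = 2.88 − 1.02 = 1.86 V.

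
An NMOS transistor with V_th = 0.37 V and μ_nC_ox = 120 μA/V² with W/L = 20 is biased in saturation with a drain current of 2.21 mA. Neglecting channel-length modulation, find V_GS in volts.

k_n = μ_nC_ox · (W/L) = 2.4 mA/V².
In saturation I_D = ½ k_n (V_GS − V_th)², so V_GS − V_th = √(2 I_D / k_n) = √(2 × 2.21 / 2.4) = 1.36 V.
V_GS = 0.37 + 1.36 = 1.73 V.

V_GS = 1.73 V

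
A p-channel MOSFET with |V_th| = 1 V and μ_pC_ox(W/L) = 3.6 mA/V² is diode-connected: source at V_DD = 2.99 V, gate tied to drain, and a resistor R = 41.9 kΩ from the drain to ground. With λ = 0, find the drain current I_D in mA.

I_D = 0.0438 mA

With gate tied to drain, V_SG = V_SD ≥ V_SG − |V_th|, so the device is in saturation.
KCL at the drain: ½ k_p (V_SG − |V_th|)² = (V_DD − V_SG)/R.
Let x = V_SG − 1. Then 75.4 x² + x − 1.99 = 0, giving x = 0.156 V (positive root), so V_SG = 1.16 V.
I_D = (V_DD − V_SG)/R = (2.99 − 1.16) / 41.9 = 0.0438 mA.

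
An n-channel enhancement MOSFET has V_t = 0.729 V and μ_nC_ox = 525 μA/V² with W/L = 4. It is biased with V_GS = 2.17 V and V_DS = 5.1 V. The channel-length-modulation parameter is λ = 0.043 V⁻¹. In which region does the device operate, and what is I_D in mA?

Saturation; I_D = 2.66 mA

k_n = μ_nC_ox · (W/L) = 2.1 mA/V².
V_ov = V_GS − V_t = 2.17 − 0.729 = 1.44 V.
Since V_DS = 5.1 V ≥ V_ov = 1.44 V, the device is in saturation.
I_D = ½ k_n V_ov² (1 + λ V_DS) = 0.5 × 2.1 × 1.44² × (1 + 0.043 × 5.1) = 2.66 mA.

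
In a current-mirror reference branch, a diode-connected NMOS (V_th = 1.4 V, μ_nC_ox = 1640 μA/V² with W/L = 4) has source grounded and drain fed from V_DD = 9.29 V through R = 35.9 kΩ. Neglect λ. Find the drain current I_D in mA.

I_D = 0.213 mA

With gate tied to drain, V_GS = V_DS ≥ V_GS − V_th, so the device is in saturation.
k_n = μ_nC_ox · (W/L) = 6.56 mA/V².
KCL at the drain: ½ k_n (V_GS − V_th)² = (V_DD − V_GS)/R.
Let x = V_GS − 1.4. Then 118 x² + x − 7.89 = 0, giving x = 0.255 V (positive root), so V_GS = 1.65 V.
I_D = (V_DD − V_GS)/R = (9.29 − 1.65) / 35.9 = 0.213 mA.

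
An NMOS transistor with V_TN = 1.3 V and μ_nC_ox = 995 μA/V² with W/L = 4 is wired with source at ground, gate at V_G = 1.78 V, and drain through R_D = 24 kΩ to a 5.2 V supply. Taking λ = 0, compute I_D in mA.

I_D = 0.211 mA

V_GS = V_G = 1.78 V, so V_ov = 1.78 − 1.3 = 0.48 V.
k_n = μ_nC_ox · (W/L) = 3.98 mA/V².
Assume saturation: I_D = ½ k_n V_ov² = 0.5 × 3.98 × 0.48² = 0.458 mA, giving V_DS = V_DD − I_D R_D = 5.2 − 0.458 × 24 = -5.8 V.
But -5.8 V < V_ov = 0.48 V, so the device is actually in triode.
In triode I_D = k_n[V_ov V_DS − ½ V_DS²] and I_D = (V_DD − V_DS)/R_D. Equating: 47.8 V_DS² − 46.85 V_DS + 5.2 = 0, giving V_DS = 0.128 V (the root below V_ov).
I_D = (5.2 − 0.128) / 24 = 0.211 mA.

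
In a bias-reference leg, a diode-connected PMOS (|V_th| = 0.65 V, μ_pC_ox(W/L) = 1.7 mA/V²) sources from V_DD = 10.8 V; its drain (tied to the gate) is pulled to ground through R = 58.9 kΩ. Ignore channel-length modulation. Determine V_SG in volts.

V_SG = 1.09 V

With gate tied to drain, V_SG = V_SD ≥ V_SG − |V_th|, so the device is in saturation.
KCL at the drain: ½ k_p (V_SG − |V_th|)² = (V_DD − V_SG)/R.
Let x = V_SG − 0.65. Then 50.1 x² + x − 10.15 = 0, giving x = 0.44 V (positive root), so V_SG = 1.09 V.
I_D = (V_DD − V_SG)/R = (10.8 − 1.09) / 58.9 = 0.165 mA.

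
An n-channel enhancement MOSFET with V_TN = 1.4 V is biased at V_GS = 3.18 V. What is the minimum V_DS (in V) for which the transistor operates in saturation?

The boundary between triode and saturation is V_DS = V_GS − V_TN = V_ov.
V_ov = 3.18 − 1.4 = 1.78 V.

V_DS,sat = 1.78 V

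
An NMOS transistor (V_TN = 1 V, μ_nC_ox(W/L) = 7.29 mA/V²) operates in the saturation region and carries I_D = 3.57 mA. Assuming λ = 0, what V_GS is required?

In saturation I_D = ½ k_n (V_GS − V_TN)², so V_GS − V_TN = √(2 I_D / k_n) = √(2 × 3.57 / 7.29) = 0.99 V.
V_GS = 1 + 0.99 = 1.99 V.

V_GS = 1.99 V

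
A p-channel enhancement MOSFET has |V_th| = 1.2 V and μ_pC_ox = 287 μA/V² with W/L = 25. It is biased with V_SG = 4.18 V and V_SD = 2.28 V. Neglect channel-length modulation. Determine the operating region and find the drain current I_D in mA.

Triode; I_D = 30.1 mA

k_p = μ_pC_ox · (W/L) = 7.175 mA/V².
V_ov = V_SG − |V_th| = 4.18 − 1.2 = 2.98 V.
Since V_SD = 2.28 V < V_ov = 2.98 V, the device is in the triode region.
I_D = k_p [V_ov · V_SD − ½ V_SD²] = 7.175 × [2.98 × 2.28 − 0.5 × 2.28²] = 30.1 mA.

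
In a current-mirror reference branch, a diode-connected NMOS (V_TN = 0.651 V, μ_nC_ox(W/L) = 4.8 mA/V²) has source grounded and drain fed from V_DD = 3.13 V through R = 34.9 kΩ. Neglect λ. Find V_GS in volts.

With gate tied to drain, V_GS = V_DS ≥ V_GS − V_TN, so the device is in saturation.
KCL at the drain: ½ k_n (V_GS − V_TN)² = (V_DD − V_GS)/R.
Let x = V_GS − 0.651. Then 83.8 x² + x − 2.479 = 0, giving x = 0.166 V (positive root), so V_GS = 0.817 V.
I_D = (V_DD − V_GS)/R = (3.13 − 0.817) / 34.9 = 0.0663 mA.

V_GS = 0.817 V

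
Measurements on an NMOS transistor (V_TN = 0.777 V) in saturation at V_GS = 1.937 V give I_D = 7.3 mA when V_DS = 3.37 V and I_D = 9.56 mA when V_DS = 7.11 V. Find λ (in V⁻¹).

With V_GS fixed, I_D ∝ (1 + λ V_DS) in saturation, so I_D2/I_D1 = (1 + λ V_DS2)/(1 + λ V_DS1).
9.56/7.3 = 1.31 = (1 + 7.11 λ)/(1 + 3.37 λ).
Solving: λ (I_D1 V_DS2 − I_D2 V_DS1) = I_D2 − I_D1, so λ = (9.56 − 7.3) / (7.3 × 7.11 − 9.56 × 3.37) = 2.26 / 19.7 = 0.115 V⁻¹.

λ = 0.115 V⁻¹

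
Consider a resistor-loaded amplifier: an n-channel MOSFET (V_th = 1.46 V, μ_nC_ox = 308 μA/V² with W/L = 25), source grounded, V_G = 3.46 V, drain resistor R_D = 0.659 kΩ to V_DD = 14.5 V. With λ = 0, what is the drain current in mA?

I_D = 15.4 mA

V_GS = V_G = 3.46 V, so V_ov = 3.46 − 1.46 = 2 V.
k_n = μ_nC_ox · (W/L) = 7.7 mA/V².
Assume saturation: I_D = ½ k_n V_ov² = 0.5 × 7.7 × 2² = 15.4 mA, giving V_DS = V_DD − I_D R_D = 14.5 − 15.4 × 0.659 = 4.35 V.
V_DS = 4.35 V ≥ V_ov = 2 V, confirming saturation.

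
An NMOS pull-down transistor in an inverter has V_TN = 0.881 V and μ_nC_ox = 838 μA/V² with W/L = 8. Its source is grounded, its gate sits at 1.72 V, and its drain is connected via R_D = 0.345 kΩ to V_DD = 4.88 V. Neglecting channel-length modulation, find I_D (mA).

I_D = 2.36 mA

V_GS = V_G = 1.72 V, so V_ov = 1.72 − 0.881 = 0.839 V.
k_n = μ_nC_ox · (W/L) = 6.704 mA/V².
Assume saturation: I_D = ½ k_n V_ov² = 0.5 × 6.704 × 0.839² = 2.36 mA, giving V_DS = V_DD − I_D R_D = 4.88 − 2.36 × 0.345 = 4.07 V.
V_DS = 4.07 V ≥ V_ov = 0.839 V, confirming saturation.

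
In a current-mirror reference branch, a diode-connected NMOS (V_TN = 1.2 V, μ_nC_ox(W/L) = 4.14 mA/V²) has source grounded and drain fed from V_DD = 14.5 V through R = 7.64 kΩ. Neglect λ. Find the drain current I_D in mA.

With gate tied to drain, V_GS = V_DS ≥ V_GS − V_TN, so the device is in saturation.
KCL at the drain: ½ k_n (V_GS − V_TN)² = (V_DD − V_GS)/R.
Let x = V_GS − 1.2. Then 15.8 x² + x − 13.3 = 0, giving x = 0.886 V (positive root), so V_GS = 2.09 V.
I_D = (V_DD − V_GS)/R = (14.5 − 2.09) / 7.64 = 1.62 mA.

I_D = 1.62 mA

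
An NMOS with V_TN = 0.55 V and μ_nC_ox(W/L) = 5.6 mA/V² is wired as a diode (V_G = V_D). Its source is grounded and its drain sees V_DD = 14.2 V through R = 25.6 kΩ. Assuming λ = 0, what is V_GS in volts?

With gate tied to drain, V_GS = V_DS ≥ V_GS − V_TN, so the device is in saturation.
KCL at the drain: ½ k_n (V_GS − V_TN)² = (V_DD − V_GS)/R.
Let x = V_GS − 0.55. Then 71.7 x² + x − 13.65 = 0, giving x = 0.429 V (positive root), so V_GS = 0.979 V.
I_D = (V_DD − V_GS)/R = (14.2 − 0.979) / 25.6 = 0.516 mA.

V_GS = 0.979 V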